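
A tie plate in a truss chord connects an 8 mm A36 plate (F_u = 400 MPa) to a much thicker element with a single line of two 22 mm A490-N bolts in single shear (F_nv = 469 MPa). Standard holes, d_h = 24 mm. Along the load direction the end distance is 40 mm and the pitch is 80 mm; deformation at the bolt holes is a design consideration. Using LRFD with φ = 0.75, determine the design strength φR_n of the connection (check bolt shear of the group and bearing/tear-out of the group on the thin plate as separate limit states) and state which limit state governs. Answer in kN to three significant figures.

207 kN (bearing governs)

Bolt shear: A_b = π·22²/4 = 380.1 mm²; R_n = 469 × 380.1 × 2 × 1 / 1000 = 356.6 kN → 0.75 × 356.6 = 267 kN.
Bearing (1.2 l_c t F_u ≤ 2.4 d t F_u): upper limit = 2.4·22·8·400 / 1000 = 169 kN.
  Edge l_c = 40 − 24/2 = 28 → r_n = 107.5 kN; interior l_c = 80 − 24 = 56 → r_n = 169 kN.
  R_n,bearing = 1·107.5 + 1·169 = 276.5 kN → 0.75 × 276.5 = 207 kN.
Bearing governs: 207 kN.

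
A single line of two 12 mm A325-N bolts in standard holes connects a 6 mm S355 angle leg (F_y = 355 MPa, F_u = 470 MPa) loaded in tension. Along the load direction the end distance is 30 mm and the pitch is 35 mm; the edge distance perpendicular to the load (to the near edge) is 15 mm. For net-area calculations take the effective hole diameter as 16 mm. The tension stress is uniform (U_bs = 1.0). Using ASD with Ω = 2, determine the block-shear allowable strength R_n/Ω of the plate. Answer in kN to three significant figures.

Shear plane L_v = 30 + 1·35 = 65 mm; A_gv = 65 × 6 = 390 mm².
A_nv = (65 − 1.5·16) × 6 = 246 mm².
A_nt = (15 − 0.5·16) × 6 = 42 mm².
0.6 F_u A_nv = 69.37 kN; 0.6 F_y A_gv = 83.07 kN → shear rupture governs the shear term.
R_n = 69.37 + 1.0 × 470 × 42 / 1000 = 89.11 kN.
Allowable strength R_n/Ω = 89.11 / 2 = 44.6 kN.

44.6 kN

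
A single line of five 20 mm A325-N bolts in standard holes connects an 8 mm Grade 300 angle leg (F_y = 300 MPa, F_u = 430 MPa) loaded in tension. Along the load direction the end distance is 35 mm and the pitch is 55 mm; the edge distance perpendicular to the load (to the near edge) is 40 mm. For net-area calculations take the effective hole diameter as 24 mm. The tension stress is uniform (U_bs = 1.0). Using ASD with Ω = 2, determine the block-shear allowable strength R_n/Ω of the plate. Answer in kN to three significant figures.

200 kN

Shear plane L_v = 35 + 4·55 = 255 mm; A_gv = 255 × 8 = 2040 mm².
A_nv = (255 − 4.5·24) × 8 = 1176 mm².
A_nt = (40 − 0.5·24) × 8 = 224 mm².
0.6 F_u A_nv = 303.4 kN; 0.6 F_y A_gv = 367.2 kN → shear rupture governs the shear term.
R_n = 303.4 + 1.0 × 430 × 224 / 1000 = 399.7 kN.
Allowable strength R_n/Ω = 399.7 / 2 = 200 kN.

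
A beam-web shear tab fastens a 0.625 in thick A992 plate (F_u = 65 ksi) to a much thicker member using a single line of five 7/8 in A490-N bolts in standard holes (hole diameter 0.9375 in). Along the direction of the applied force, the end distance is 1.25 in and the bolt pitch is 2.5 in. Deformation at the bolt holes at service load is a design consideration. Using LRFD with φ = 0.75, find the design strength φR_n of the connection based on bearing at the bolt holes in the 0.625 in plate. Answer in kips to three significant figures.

Per bolt r_n = 1.2 l_c t F_u ≤ 2.4 d t F_u; upper limit = 2.4 × 0.875 × 0.625 × 65 = 85.31 kips.
Edge bolt: l_c = 1.25 − 0.9375/2 = 0.7812 in → 1.2 × 0.7812 × 0.625 × 65 = 38.09 → r_n = 38.09 kips.
Interior bolts: l_c = 2.5 − 0.9375 = 1.562 in → 1.2 × 1.562 × 0.625 × 65 = 76.17 → r_n = 76.17 kips.
R_n = 1 × 38.09 + 4 × 76.17 = 342.8 kips.
Design strength φR_n = 0.75 × 342.8 = 257 kips.

257 kips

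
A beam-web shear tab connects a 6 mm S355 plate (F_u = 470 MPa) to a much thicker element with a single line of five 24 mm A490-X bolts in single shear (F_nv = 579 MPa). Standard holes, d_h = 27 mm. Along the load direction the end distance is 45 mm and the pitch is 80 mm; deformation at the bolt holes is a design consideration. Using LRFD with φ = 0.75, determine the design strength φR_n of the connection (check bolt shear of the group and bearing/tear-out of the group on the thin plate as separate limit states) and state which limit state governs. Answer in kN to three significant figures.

567 kN (bearing governs)

Bolt shear: A_b = π·24²/4 = 452.4 mm²; R_n = 579 × 452.4 × 5 × 1 / 1000 = 1310 kN → 0.75 × 1310 = 982 kN.
Bearing (1.2 l_c t F_u ≤ 2.4 d t F_u): upper limit = 2.4·24·6·470 / 1000 = 162.4 kN.
  Edge l_c = 45 − 27/2 = 31.5 → r_n = 106.6 kN; interior l_c = 80 − 27 = 53 → r_n = 162.4 kN.
  R_n,bearing = 1·106.6 + 4·162.4 = 756.3 kN → 0.75 × 756.3 = 567 kN.
Bearing governs: 567 kN.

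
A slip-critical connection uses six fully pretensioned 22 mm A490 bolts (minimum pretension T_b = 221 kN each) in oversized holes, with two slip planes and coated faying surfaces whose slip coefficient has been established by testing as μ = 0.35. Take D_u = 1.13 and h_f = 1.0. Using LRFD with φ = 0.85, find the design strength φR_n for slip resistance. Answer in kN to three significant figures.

R_n = μ · D_u · h_f · T_b · n_s · n_b = 0.35 × 1.13 × 1.0 × 221 × 2 × 6 = 1049 kN.
Design strength φR_n = 0.85 × 1049 = 892 kN.

892 kN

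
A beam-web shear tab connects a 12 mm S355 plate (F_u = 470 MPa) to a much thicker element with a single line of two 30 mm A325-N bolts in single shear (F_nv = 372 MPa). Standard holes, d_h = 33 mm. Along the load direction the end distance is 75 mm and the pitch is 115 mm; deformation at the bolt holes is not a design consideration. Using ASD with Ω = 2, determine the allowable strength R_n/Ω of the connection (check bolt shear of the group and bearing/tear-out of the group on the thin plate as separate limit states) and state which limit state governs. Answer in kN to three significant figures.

Bolt shear: A_b = π·30²/4 = 706.9 mm²; R_n = 372 × 706.9 × 2 × 1 / 1000 = 525.9 kN → 525.9 / 2 = 263 kN.
Bearing (1.5 l_c t F_u ≤ 3.0 d t F_u): upper limit = 3.0·30·12·470 / 1000 = 507.6 kN.
  Edge l_c = 75 − 33/2 = 58.5 → r_n = 494.9 kN; interior l_c = 115 − 33 = 82 → r_n = 507.6 kN.
  R_n,bearing = 1·494.9 + 1·507.6 = 1003 kN → 1003 / 2 = 501 kN.
Bolt shear governs: 263 kN.

263 kN (bolt shear governs)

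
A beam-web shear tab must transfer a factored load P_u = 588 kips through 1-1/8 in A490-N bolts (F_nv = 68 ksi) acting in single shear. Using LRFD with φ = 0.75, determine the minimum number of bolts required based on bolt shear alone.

A_b = π·1.125²/4 = 0.994 in².
Per-bolt design strength φR_n = 0.75 × 68 × 0.994 × 1 = 50.69 kips.
n ≥ 588 / 50.69 = 11.6 → use 12 bolts.

12 bolts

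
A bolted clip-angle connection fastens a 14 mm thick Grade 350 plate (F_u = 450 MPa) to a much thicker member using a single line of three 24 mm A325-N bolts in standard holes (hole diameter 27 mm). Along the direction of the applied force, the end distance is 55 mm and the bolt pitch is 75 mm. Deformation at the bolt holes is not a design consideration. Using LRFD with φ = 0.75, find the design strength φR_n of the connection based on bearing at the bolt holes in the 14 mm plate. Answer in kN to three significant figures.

Per bolt r_n = 1.5 l_c t F_u ≤ 3.0 d t F_u; upper limit = 3.0 × 24 × 14 × 450 / 1000 = 453.6 kN.
Edge bolt: l_c = 55 − 27/2 = 41.5 mm → 1.5 × 41.5 × 14 × 450 / 1000 = 392.2 → r_n = 392.2 kN.
Interior bolts: l_c = 75 − 27 = 48 mm → 1.5 × 48 × 14 × 450 / 1000 = 453.6 → r_n = 453.6 kN.
R_n = 1 × 392.2 + 2 × 453.6 = 1299 kN.
Design strength φR_n = 0.75 × 1299 = 975 kN.

975 kN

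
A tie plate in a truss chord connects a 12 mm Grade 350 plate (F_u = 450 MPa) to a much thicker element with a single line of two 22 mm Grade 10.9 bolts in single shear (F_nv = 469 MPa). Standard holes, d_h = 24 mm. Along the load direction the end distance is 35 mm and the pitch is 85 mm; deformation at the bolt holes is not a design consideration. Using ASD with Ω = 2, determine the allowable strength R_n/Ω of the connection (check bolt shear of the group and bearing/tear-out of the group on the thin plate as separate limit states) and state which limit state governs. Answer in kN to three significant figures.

178 kN (bolt shear governs)

Bolt shear: A_b = π·22²/4 = 380.1 mm²; R_n = 469 × 380.1 × 2 × 1 / 1000 = 356.6 kN → 356.6 / 2 = 178 kN.
Bearing (1.5 l_c t F_u ≤ 3.0 d t F_u): upper limit = 3.0·22·12·450 / 1000 = 356.4 kN.
  Edge l_c = 35 − 24/2 = 23 → r_n = 186.3 kN; interior l_c = 85 − 24 = 61 → r_n = 356.4 kN.
  R_n,bearing = 1·186.3 + 1·356.4 = 542.7 kN → 542.7 / 2 = 271 kN.
Bolt shear governs: 178 kN.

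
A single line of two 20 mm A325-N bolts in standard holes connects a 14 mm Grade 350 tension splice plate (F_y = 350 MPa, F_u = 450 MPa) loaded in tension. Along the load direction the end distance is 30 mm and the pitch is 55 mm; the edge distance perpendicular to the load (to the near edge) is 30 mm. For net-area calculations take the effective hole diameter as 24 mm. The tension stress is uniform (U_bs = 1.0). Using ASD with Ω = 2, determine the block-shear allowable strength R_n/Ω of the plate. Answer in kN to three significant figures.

149 kN

Shear plane L_v = 30 + 1·55 = 85 mm; A_gv = 85 × 14 = 1190 mm².
A_nv = (85 − 1.5·24) × 14 = 686 mm².
A_nt = (30 − 0.5·24) × 14 = 252 mm².
0.6 F_u A_nv = 185.2 kN; 0.6 F_y A_gv = 249.9 kN → shear rupture governs the shear term.
R_n = 185.2 + 1.0 × 450 × 252 / 1000 = 298.6 kN.
Allowable strength R_n/Ω = 298.6 / 2 = 149 kN.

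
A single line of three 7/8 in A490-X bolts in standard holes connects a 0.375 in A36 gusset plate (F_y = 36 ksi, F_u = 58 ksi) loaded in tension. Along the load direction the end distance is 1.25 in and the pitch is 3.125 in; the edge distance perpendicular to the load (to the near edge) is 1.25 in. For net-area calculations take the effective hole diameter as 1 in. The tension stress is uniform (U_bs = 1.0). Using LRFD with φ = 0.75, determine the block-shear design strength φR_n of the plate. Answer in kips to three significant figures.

Shear plane L_v = 1.25 + 2·3.125 = 7.5 in; A_gv = 7.5 × 0.375 = 2.812 in².
A_nv = (7.5 − 2.5·1) × 0.375 = 1.875 in².
A_nt = (1.25 − 0.5·1) × 0.375 = 0.2812 in².
0.6 F_u A_nv = 65.25 kips; 0.6 F_y A_gv = 60.75 kips → shear yielding governs the shear term.
R_n = 60.75 + 1.0 × 58 × 0.2812 = 77.06 kips.
Design strength φR_n = 0.75 × 77.06 = 57.8 kips.

57.8 kips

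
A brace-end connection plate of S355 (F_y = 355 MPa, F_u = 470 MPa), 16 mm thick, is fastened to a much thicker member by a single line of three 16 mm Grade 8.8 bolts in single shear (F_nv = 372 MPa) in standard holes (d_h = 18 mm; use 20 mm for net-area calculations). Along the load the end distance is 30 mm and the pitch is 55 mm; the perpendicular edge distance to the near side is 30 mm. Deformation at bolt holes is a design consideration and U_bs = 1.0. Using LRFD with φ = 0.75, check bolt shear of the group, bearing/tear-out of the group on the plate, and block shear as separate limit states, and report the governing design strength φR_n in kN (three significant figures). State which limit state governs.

Bolt shear: A_b = π·16²/4 = 201.1 mm²; R_n = 372 × 201.1 × 3 × 1 / 1000 = 224.4 kN → 0.75 × 224.4 = 168 kN.
Bearing: edge l_c = 21, r_n = 189.5 kN; interior l_c = 37, r_n = 288.8 kN; R_n = 189.5 + 2·288.8 = 767 kN → 575 kN.
Block shear: A_gv = 2240, A_nv = 1440, A_nt = 320 mm²; R_n = min(0.6F_uA_nv, 0.6F_yA_gv) + U_bs·F_u·A_nt = 556.5 kN → 417 kN.
Bolt shear governs: 168 kN.

168 kN (bolt shear governs)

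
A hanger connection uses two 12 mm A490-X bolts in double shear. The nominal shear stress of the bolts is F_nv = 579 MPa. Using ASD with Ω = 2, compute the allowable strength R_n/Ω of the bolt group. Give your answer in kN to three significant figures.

A_b = π × 12² / 4 = 113.1 mm².
R_n = F_nv · A_b · n · n_s = 579 × 113.1 × 2 × 2 / 1000 = 261.9 kN.
Allowable strength R_n/Ω = 261.9 / 2 = 131 kN.

131 kN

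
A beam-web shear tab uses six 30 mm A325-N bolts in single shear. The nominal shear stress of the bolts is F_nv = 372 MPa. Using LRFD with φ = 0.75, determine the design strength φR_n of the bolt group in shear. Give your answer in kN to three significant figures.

1180 kN

A_b = π × 30² / 4 = 706.9 mm².
R_n = F_nv · A_b · n · n_s = 372 × 706.9 × 6 × 1 / 1000 = 1578 kN.
Design strength φR_n = 0.75 × 1578 = 1180 kN.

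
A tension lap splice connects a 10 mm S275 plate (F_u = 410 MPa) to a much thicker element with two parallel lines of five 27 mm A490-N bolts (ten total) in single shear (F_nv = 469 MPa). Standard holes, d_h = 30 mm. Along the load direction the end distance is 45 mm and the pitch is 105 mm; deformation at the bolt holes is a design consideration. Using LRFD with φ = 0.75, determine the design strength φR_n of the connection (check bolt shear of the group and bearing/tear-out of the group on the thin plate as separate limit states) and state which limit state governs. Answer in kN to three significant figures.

Bolt shear: A_b = π·27²/4 = 572.6 mm²; R_n = 469 × 572.6 × 10 × 1 / 1000 = 2685 kN → 0.75 × 2685 = 2010 kN.
Bearing (1.2 l_c t F_u ≤ 2.4 d t F_u): upper limit = 2.4·27·10·410 / 1000 = 265.7 kN.
  Edge l_c = 45 − 30/2 = 30 → r_n = 147.6 kN; interior l_c = 105 − 30 = 75 → r_n = 265.7 kN.
  R_n,bearing = 2·147.6 + 8·265.7 = 2421 kN → 0.75 × 2421 = 1820 kN.
Bearing governs: 1820 kN.

1820 kN (bearing governs)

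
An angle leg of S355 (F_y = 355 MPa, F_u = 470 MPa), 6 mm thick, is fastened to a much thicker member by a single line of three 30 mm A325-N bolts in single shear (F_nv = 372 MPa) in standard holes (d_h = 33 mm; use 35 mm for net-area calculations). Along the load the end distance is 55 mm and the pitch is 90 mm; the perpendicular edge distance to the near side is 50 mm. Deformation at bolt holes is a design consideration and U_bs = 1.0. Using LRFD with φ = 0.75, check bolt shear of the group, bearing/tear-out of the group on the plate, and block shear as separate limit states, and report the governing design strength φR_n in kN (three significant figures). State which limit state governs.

256 kN (block shear governs)

Bolt shear: A_b = π·30²/4 = 706.9 mm²; R_n = 372 × 706.9 × 3 × 1 / 1000 = 788.9 kN → 0.75 × 788.9 = 592 kN.
Bearing: edge l_c = 38.5, r_n = 130.3 kN; interior l_c = 57, r_n = 192.9 kN; R_n = 130.3 + 2·192.9 = 516.1 kN → 387 kN.
Block shear: A_gv = 1410, A_nv = 885, A_nt = 195 mm²; R_n = min(0.6F_uA_nv, 0.6F_yA_gv) + U_bs·F_u·A_nt = 341.2 kN → 256 kN.
Block shear governs: 256 kN.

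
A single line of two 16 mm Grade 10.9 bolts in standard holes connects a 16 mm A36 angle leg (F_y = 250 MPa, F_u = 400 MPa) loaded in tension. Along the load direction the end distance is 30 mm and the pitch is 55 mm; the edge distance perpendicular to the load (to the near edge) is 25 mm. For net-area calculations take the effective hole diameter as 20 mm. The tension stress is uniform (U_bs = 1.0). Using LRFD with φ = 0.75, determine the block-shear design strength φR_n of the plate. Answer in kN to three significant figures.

Shear plane L_v = 30 + 1·55 = 85 mm; A_gv = 85 × 16 = 1360 mm².
A_nv = (85 − 1.5·20) × 16 = 880 mm².
A_nt = (25 − 0.5·20) × 16 = 240 mm².
0.6 F_u A_nv = 211.2 kN; 0.6 F_y A_gv = 204 kN → shear yielding governs the shear term.
R_n = 204 + 1.0 × 400 × 240 / 1000 = 300 kN.
Design strength φR_n = 0.75 × 300 = 225 kN.

225 kN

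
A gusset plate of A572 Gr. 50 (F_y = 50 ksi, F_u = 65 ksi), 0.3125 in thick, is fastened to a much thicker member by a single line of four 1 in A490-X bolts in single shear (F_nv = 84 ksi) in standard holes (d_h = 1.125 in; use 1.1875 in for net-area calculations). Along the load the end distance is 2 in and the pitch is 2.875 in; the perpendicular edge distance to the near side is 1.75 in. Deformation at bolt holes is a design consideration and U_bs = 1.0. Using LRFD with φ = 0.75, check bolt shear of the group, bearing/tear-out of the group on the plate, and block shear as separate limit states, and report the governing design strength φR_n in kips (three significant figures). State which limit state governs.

Bolt shear: A_b = π·1²/4 = 0.7854 in²; R_n = 84 × 0.7854 × 4 × 1 = 263.9 kips → 0.75 × 263.9 = 198 kips.
Bearing: edge l_c = 1.438, r_n = 35.04 kips; interior l_c = 1.75, r_n = 42.66 kips; R_n = 35.04 + 3·42.66 = 163 kips → 122 kips.
Block shear: A_gv = 3.32, A_nv = 2.021, A_nt = 0.3613 in²; R_n = min(0.6F_uA_nv, 0.6F_yA_gv) + U_bs·F_u·A_nt = 102.3 kips → 76.7 kips.
Block shear governs: 76.7 kips.

76.7 kips (block shear governs)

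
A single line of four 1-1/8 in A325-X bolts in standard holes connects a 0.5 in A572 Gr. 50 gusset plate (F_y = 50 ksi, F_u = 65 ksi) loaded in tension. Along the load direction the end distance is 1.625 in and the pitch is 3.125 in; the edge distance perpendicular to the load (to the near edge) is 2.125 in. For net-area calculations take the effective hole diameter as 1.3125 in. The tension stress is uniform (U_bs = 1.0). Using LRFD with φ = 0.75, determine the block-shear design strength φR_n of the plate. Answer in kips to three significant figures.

Shear plane L_v = 1.625 + 3·3.125 = 11 in; A_gv = 11 × 0.5 = 5.5 in².
A_nv = (11 − 3.5·1.3125) × 0.5 = 3.203 in².
A_nt = (2.125 − 0.5·1.3125) × 0.5 = 0.7344 in².
0.6 F_u A_nv = 124.9 kips; 0.6 F_y A_gv = 165 kips → shear rupture governs the shear term.
R_n = 124.9 + 1.0 × 65 × 0.7344 = 172.7 kips.
Design strength φR_n = 0.75 × 172.7 = 129 kips.

129 kips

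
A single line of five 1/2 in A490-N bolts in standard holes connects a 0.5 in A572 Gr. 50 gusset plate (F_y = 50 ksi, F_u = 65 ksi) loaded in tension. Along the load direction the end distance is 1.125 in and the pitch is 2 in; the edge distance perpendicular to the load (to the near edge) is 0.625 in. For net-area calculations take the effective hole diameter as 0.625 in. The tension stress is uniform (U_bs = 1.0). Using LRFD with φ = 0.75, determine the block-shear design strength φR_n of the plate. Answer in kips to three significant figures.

Shear plane L_v = 1.125 + 4·2 = 9.125 in; A_gv = 9.125 × 0.5 = 4.562 in².
A_nv = (9.125 − 4.5·0.625) × 0.5 = 3.156 in².
A_nt = (0.625 − 0.5·0.625) × 0.5 = 0.1562 in².
0.6 F_u A_nv = 123.1 kips; 0.6 F_y A_gv = 136.9 kips → shear rupture governs the shear term.
R_n = 123.1 + 1.0 × 65 × 0.1562 = 133.2 kips.
Design strength φR_n = 0.75 × 133.2 = 99.9 kips.

99.9 kips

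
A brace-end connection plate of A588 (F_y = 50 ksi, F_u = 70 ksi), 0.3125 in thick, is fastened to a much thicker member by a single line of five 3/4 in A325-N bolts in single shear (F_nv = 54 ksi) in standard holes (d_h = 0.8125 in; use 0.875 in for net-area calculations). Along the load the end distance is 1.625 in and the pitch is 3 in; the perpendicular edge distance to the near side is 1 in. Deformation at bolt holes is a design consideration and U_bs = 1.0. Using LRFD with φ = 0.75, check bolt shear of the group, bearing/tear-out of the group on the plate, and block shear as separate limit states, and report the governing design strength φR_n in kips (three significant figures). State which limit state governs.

89.5 kips (bolt shear governs)

Bolt shear: A_b = π·0.75²/4 = 0.4418 in²; R_n = 54 × 0.4418 × 5 × 1 = 119.3 kips → 0.75 × 119.3 = 89.5 kips.
Bearing: edge l_c = 1.219, r_n = 31.99 kips; interior l_c = 2.188, r_n = 39.38 kips; R_n = 31.99 + 4·39.38 = 189.5 kips → 142 kips.
Block shear: A_gv = 4.258, A_nv = 3.027, A_nt = 0.1758 in²; R_n = min(0.6F_uA_nv, 0.6F_yA_gv) + U_bs·F_u·A_nt = 139.5 kips → 105 kips.
Bolt shear governs: 89.5 kips.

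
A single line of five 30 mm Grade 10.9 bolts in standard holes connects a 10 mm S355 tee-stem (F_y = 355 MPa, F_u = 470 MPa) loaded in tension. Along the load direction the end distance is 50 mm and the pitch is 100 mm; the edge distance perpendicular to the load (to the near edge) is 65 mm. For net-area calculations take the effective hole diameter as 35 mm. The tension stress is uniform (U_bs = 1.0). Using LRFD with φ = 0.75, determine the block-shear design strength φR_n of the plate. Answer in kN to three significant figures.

786 kN

Shear plane L_v = 50 + 4·100 = 450 mm; A_gv = 450 × 10 = 4500 mm².
A_nv = (450 − 4.5·35) × 10 = 2925 mm².
A_nt = (65 − 0.5·35) × 10 = 475 mm².
0.6 F_u A_nv = 824.9 kN; 0.6 F_y A_gv = 958.5 kN → shear rupture governs the shear term.
R_n = 824.9 + 1.0 × 470 × 475 / 1000 = 1048 kN.
Design strength φR_n = 0.75 × 1048 = 786 kN.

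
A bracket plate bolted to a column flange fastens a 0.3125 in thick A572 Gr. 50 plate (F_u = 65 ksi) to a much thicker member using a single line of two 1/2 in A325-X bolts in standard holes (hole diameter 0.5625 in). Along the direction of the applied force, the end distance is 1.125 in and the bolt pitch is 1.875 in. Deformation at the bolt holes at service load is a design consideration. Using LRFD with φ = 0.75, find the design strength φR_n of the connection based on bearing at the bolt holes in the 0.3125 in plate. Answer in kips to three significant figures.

33.7 kips

Per bolt r_n = 1.2 l_c t F_u ≤ 2.4 d t F_u; upper limit = 2.4 × 0.5 × 0.3125 × 65 = 24.38 kips.
Edge bolt: l_c = 1.125 − 0.5625/2 = 0.8438 in → 1.2 × 0.8438 × 0.3125 × 65 = 20.57 → r_n = 20.57 kips.
Interior bolts: l_c = 1.875 − 0.5625 = 1.312 in → 1.2 × 1.312 × 0.3125 × 65 = 31.99 → r_n = 24.38 kips.
R_n = 1 × 20.57 + 1 × 24.38 = 44.94 kips.
Design strength φR_n = 0.75 × 44.94 = 33.7 kips.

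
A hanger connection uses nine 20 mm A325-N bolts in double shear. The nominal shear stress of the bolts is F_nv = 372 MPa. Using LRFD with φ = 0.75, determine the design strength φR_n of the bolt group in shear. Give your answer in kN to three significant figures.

1580 kN

A_b = π × 20² / 4 = 314.2 mm².
R_n = F_nv · A_b · n · n_s = 372 × 314.2 × 9 × 2 / 1000 = 2104 kN.
Design strength φR_n = 0.75 × 2104 = 1580 kN.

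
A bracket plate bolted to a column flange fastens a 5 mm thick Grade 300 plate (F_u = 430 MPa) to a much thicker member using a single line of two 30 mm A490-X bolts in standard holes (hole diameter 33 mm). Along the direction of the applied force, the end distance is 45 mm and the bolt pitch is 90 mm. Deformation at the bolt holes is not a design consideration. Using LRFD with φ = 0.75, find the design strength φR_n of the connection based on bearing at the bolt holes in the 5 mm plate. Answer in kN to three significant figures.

207 kN

Per bolt r_n = 1.5 l_c t F_u ≤ 3.0 d t F_u; upper limit = 3.0 × 30 × 5 × 430 / 1000 = 193.5 kN.
Edge bolt: l_c = 45 − 33/2 = 28.5 mm → 1.5 × 28.5 × 5 × 430 / 1000 = 91.91 → r_n = 91.91 kN.
Interior bolts: l_c = 90 − 33 = 57 mm → 1.5 × 57 × 5 × 430 / 1000 = 183.8 → r_n = 183.8 kN.
R_n = 1 × 91.91 + 1 × 183.8 = 275.7 kN.
Design strength φR_n = 0.75 × 275.7 = 207 kN.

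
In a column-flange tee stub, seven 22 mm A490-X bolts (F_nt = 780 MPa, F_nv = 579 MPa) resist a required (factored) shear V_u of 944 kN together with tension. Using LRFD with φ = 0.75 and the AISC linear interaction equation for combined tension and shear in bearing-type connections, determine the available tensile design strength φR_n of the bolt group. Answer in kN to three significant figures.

752 kN

A_b = π·22²/4 = 380.1 mm²; f_rv = 944 × 1000 / (7 × 380.1) = 354.8 MPa.
F'_nt = 1.3 F_nt − (F_nt / φF_nv) f_rv = 1.3·780 − (780/(0.75·579))·354.8 = 376.8 MPa, capped at F_nt → F'_nt = 376.8 MPa.
R_n = F'_nt · A_b · n = 376.8 × 380.1 × 7 / 1000 = 1003 kN.
Design strength φR_n = 0.75 × 1003 = 752 kN.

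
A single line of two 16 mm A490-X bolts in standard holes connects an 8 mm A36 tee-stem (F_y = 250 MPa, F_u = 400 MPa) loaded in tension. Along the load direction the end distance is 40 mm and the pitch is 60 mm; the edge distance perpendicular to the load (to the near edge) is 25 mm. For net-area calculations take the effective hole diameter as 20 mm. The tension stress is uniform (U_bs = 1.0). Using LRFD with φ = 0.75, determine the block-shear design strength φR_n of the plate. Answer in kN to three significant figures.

Shear plane L_v = 40 + 1·60 = 100 mm; A_gv = 100 × 8 = 800 mm².
A_nv = (100 − 1.5·20) × 8 = 560 mm².
A_nt = (25 − 0.5·20) × 8 = 120 mm².
0.6 F_u A_nv = 134.4 kN; 0.6 F_y A_gv = 120 kN → shear yielding governs the shear term.
R_n = 120 + 1.0 × 400 × 120 / 1000 = 168 kN.
Design strength φR_n = 0.75 × 168 = 126 kN.

126 kN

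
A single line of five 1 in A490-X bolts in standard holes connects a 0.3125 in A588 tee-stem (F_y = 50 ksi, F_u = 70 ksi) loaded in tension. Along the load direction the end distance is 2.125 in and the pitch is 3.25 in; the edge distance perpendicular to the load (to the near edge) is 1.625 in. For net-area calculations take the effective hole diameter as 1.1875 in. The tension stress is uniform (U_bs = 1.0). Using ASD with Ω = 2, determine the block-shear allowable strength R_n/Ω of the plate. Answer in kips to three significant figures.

Shear plane L_v = 2.125 + 4·3.25 = 15.12 in; A_gv = 15.12 × 0.3125 = 4.727 in².
A_nv = (15.12 − 4.5·1.1875) × 0.3125 = 3.057 in².
A_nt = (1.625 − 0.5·1.1875) × 0.3125 = 0.3223 in².
0.6 F_u A_nv = 128.4 kips; 0.6 F_y A_gv = 141.8 kips → shear rupture governs the shear term.
R_n = 128.4 + 1.0 × 70 × 0.3223 = 150.9 kips.
Allowable strength R_n/Ω = 150.9 / 2 = 75.5 kips.

75.5 kips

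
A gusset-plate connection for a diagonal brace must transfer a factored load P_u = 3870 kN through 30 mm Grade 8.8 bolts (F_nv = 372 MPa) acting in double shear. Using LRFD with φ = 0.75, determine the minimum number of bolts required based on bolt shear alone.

A_b = π·30²/4 = 706.9 mm².
Per-bolt design strength φR_n = 0.75 × 372 × 706.9 × 2 / 1000 = 394.4 kN.
n ≥ 3870 / 394.4 = 9.812 → use 10 bolts.

10 bolts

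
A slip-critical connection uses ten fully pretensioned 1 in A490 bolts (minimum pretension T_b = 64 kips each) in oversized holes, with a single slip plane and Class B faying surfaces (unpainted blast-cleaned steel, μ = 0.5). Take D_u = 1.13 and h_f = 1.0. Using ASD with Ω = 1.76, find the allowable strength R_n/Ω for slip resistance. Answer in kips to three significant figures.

205 kips

R_n = μ · D_u · h_f · T_b · n_s · n_b = 0.5 × 1.13 × 1.0 × 64 × 1 × 10 = 361.6 kips.
Allowable strength R_n/Ω = 361.6 / 1.76 = 205 kips.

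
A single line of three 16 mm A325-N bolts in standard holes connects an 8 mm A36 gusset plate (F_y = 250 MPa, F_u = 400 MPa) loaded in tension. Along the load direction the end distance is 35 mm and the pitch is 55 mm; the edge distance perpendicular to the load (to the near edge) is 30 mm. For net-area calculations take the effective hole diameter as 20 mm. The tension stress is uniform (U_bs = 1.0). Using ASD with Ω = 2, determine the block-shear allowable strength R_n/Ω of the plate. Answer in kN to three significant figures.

Shear plane L_v = 35 + 2·55 = 145 mm; A_gv = 145 × 8 = 1160 mm².
A_nv = (145 − 2.5·20) × 8 = 760 mm².
A_nt = (30 − 0.5·20) × 8 = 160 mm².
0.6 F_u A_nv = 182.4 kN; 0.6 F_y A_gv = 174 kN → shear yielding governs the shear term.
R_n = 174 + 1.0 × 400 × 160 / 1000 = 238 kN.
Allowable strength R_n/Ω = 238 / 2 = 119 kN.

119 kN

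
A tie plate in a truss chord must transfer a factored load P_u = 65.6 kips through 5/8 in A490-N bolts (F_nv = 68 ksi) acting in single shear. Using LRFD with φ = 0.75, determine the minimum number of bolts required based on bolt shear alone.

A_b = π·0.625²/4 = 0.3068 in².
Per-bolt design strength φR_n = 0.75 × 68 × 0.3068 × 1 = 15.65 kips.
n ≥ 65.6 / 15.65 = 4.193 → use 5 bolts.

5 bolts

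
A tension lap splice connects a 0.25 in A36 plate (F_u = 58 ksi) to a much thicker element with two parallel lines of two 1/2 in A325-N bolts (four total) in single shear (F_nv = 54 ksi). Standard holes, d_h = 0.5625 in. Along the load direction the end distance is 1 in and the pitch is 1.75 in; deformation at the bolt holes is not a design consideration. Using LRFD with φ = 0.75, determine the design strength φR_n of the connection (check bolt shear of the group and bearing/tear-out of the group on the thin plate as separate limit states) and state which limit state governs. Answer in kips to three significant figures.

31.8 kips (bolt shear governs)

Bolt shear: A_b = π·0.5²/4 = 0.1963 in²; R_n = 54 × 0.1963 × 4 × 1 = 42.41 kips → 0.75 × 42.41 = 31.8 kips.
Bearing (1.5 l_c t F_u ≤ 3.0 d t F_u): upper limit = 3.0·0.5·0.25·58 = 21.75 kips.
  Edge l_c = 1 − 0.5625/2 = 0.7188 → r_n = 15.63 kips; interior l_c = 1.75 − 0.5625 = 1.188 → r_n = 21.75 kips.
  R_n,bearing = 2·15.63 + 2·21.75 = 74.77 kips → 0.75 × 74.77 = 56.1 kips.
Bolt shear governs: 31.8 kips.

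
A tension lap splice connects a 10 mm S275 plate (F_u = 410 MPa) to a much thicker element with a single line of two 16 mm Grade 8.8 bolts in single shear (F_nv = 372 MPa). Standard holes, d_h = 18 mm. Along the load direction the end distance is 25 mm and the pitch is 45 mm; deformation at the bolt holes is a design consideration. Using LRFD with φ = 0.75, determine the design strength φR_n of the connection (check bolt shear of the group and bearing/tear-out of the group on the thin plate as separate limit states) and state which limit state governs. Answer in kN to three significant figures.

Bolt shear: A_b = π·16²/4 = 201.1 mm²; R_n = 372 × 201.1 × 2 × 1 / 1000 = 149.6 kN → 0.75 × 149.6 = 112 kN.
Bearing (1.2 l_c t F_u ≤ 2.4 d t F_u): upper limit = 2.4·16·10·410 / 1000 = 157.4 kN.
  Edge l_c = 25 − 18/2 = 16 → r_n = 78.72 kN; interior l_c = 45 − 18 = 27 → r_n = 132.8 kN.
  R_n,bearing = 1·78.72 + 1·132.8 = 211.6 kN → 0.75 × 211.6 = 159 kN.
Bolt shear governs: 112 kN.

112 kN (bolt shear governs)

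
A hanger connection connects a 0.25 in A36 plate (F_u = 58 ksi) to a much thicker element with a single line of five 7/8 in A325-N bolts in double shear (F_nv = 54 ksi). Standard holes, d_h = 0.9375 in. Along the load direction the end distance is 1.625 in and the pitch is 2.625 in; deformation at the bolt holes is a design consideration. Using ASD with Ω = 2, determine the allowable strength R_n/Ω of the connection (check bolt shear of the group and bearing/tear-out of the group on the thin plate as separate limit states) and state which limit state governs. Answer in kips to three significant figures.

68.8 kips (bearing governs)

Bolt shear: A_b = π·0.875²/4 = 0.6013 in²; R_n = 54 × 0.6013 × 5 × 2 = 324.7 kips → 324.7 / 2 = 162 kips.
Bearing (1.2 l_c t F_u ≤ 2.4 d t F_u): upper limit = 2.4·0.875·0.25·58 = 30.45 kips.
  Edge l_c = 1.625 − 0.9375/2 = 1.156 → r_n = 20.12 kips; interior l_c = 2.625 − 0.9375 = 1.688 → r_n = 29.36 kips.
  R_n,bearing = 1·20.12 + 4·29.36 = 137.6 kips → 137.6 / 2 = 68.8 kips.
Bearing governs: 68.8 kips.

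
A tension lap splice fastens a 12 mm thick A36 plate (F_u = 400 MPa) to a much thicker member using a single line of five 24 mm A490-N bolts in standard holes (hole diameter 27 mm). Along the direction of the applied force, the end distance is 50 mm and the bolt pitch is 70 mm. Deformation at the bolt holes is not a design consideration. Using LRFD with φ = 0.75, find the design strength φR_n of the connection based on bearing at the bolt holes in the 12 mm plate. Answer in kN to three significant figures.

Per bolt r_n = 1.5 l_c t F_u ≤ 3.0 d t F_u; upper limit = 3.0 × 24 × 12 × 400 / 1000 = 345.6 kN.
Edge bolt: l_c = 50 − 27/2 = 36.5 mm → 1.5 × 36.5 × 12 × 400 / 1000 = 262.8 → r_n = 262.8 kN.
Interior bolts: l_c = 70 − 27 = 43 mm → 1.5 × 43 × 12 × 400 / 1000 = 309.6 → r_n = 309.6 kN.
R_n = 1 × 262.8 + 4 × 309.6 = 1501 kN.
Design strength φR_n = 0.75 × 1501 = 1130 kN.

1130 kN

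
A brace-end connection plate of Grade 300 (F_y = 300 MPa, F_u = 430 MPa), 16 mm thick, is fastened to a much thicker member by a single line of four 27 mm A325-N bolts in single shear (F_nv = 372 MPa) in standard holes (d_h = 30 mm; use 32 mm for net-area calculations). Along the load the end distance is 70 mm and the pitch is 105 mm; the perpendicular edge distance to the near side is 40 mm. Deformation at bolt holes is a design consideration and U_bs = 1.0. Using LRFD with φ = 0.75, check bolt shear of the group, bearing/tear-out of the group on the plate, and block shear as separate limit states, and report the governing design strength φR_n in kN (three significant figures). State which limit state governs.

639 kN (bolt shear governs)

Bolt shear: A_b = π·27²/4 = 572.6 mm²; R_n = 372 × 572.6 × 4 × 1 / 1000 = 852 kN → 0.75 × 852 = 639 kN.
Bearing: edge l_c = 55, r_n = 445.8 kN; interior l_c = 75, r_n = 445.8 kN; R_n = 445.8 + 3·445.8 = 1783 kN → 1340 kN.
Block shear: A_gv = 6160, A_nv = 4368, A_nt = 384 mm²; R_n = min(0.6F_uA_nv, 0.6F_yA_gv) + U_bs·F_u·A_nt = 1274 kN → 955 kN.
Bolt shear governs: 639 kN.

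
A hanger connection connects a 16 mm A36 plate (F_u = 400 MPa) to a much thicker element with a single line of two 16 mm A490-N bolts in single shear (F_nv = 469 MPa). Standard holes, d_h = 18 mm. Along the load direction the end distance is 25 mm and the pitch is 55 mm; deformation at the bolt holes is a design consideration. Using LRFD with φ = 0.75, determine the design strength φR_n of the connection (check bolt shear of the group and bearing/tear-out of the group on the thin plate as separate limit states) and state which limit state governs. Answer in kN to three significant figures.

141 kN (bolt shear governs)

Bolt shear: A_b = π·16²/4 = 201.1 mm²; R_n = 469 × 201.1 × 2 × 1 / 1000 = 188.6 kN → 0.75 × 188.6 = 141 kN.
Bearing (1.2 l_c t F_u ≤ 2.4 d t F_u): upper limit = 2.4·16·16·400 / 1000 = 245.8 kN.
  Edge l_c = 25 − 18/2 = 16 → r_n = 122.9 kN; interior l_c = 55 − 18 = 37 → r_n = 245.8 kN.
  R_n,bearing = 1·122.9 + 1·245.8 = 368.6 kN → 0.75 × 368.6 = 276 kN.
Bolt shear governs: 141 kN.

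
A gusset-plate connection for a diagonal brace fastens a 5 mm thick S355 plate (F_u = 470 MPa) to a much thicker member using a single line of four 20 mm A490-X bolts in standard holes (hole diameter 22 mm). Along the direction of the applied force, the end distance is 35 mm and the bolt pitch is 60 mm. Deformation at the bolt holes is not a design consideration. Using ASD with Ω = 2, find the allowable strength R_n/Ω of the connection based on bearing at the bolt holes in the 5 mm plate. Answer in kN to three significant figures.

Per bolt r_n = 1.5 l_c t F_u ≤ 3.0 d t F_u; upper limit = 3.0 × 20 × 5 × 470 / 1000 = 141 kN.
Edge bolt: l_c = 35 − 22/2 = 24 mm → 1.5 × 24 × 5 × 470 / 1000 = 84.6 → r_n = 84.6 kN.
Interior bolts: l_c = 60 − 22 = 38 mm → 1.5 × 38 × 5 × 470 / 1000 = 133.9 → r_n = 133.9 kN.
R_n = 1 × 84.6 + 3 × 133.9 = 486.4 kN.
Allowable strength R_n/Ω = 486.4 / 2 = 243 kN.

243 kN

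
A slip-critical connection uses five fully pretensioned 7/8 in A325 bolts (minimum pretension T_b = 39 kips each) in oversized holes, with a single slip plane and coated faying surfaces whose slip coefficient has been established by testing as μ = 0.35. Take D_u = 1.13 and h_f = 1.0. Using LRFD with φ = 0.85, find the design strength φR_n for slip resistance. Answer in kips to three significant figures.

65.6 kips

R_n = μ · D_u · h_f · T_b · n_s · n_b = 0.35 × 1.13 × 1.0 × 39 × 1 × 5 = 77.12 kips.
Design strength φR_n = 0.85 × 77.12 = 65.6 kips.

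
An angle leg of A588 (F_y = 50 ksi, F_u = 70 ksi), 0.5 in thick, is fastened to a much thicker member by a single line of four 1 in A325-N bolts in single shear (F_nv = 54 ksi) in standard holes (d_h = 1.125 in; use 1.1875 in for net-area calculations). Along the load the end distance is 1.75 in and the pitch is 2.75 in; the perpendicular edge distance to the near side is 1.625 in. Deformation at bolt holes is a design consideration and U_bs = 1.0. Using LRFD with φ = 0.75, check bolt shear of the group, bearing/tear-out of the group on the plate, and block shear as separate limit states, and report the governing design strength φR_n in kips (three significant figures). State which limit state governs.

Bolt shear: A_b = π·1²/4 = 0.7854 in²; R_n = 54 × 0.7854 × 4 × 1 = 169.6 kips → 0.75 × 169.6 = 127 kips.
Bearing: edge l_c = 1.188, r_n = 49.88 kips; interior l_c = 1.625, r_n = 68.25 kips; R_n = 49.88 + 3·68.25 = 254.6 kips → 191 kips.
Block shear: A_gv = 5, A_nv = 2.922, A_nt = 0.5156 in²; R_n = min(0.6F_uA_nv, 0.6F_yA_gv) + U_bs·F_u·A_nt = 158.8 kips → 119 kips.
Block shear governs: 119 kips.

119 kips (block shear governs)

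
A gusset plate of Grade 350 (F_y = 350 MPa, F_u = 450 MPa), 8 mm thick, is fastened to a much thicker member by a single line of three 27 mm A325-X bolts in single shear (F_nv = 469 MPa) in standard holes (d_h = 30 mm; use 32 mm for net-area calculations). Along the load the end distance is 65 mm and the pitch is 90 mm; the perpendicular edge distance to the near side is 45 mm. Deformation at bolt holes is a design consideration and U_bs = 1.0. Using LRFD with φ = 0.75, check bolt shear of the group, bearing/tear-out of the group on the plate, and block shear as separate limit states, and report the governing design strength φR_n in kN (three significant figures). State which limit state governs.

Bolt shear: A_b = π·27²/4 = 572.6 mm²; R_n = 469 × 572.6 × 3 × 1 / 1000 = 805.6 kN → 0.75 × 805.6 = 604 kN.
Bearing: edge l_c = 50, r_n = 216 kN; interior l_c = 60, r_n = 233.3 kN; R_n = 216 + 2·233.3 = 682.6 kN → 512 kN.
Block shear: A_gv = 1960, A_nv = 1320, A_nt = 232 mm²; R_n = min(0.6F_uA_nv, 0.6F_yA_gv) + U_bs·F_u·A_nt = 460.8 kN → 346 kN.
Block shear governs: 346 kN.

346 kN (block shear governs)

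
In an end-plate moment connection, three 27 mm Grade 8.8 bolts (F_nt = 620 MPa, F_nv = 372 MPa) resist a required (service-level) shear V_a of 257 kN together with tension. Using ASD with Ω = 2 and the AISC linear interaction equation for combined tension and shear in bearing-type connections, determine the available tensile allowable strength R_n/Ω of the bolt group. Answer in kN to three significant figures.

264 kN

A_b = π·27²/4 = 572.6 mm²; f_rv = 257 × 1000 / (3 × 572.6) = 149.6 MPa.
F'_nt = 1.3 F_nt − (Ω F_nt / F_nv) f_rv = 1.3·620 − (2·620/372)·149.6 = 307.3 MPa, capped at F_nt → F'_nt = 307.3 MPa.
R_n = F'_nt · A_b · n = 307.3 × 572.6 × 3 / 1000 = 527.8 kN.
Allowable strength R_n/Ω = 527.8 / 2 = 264 kN.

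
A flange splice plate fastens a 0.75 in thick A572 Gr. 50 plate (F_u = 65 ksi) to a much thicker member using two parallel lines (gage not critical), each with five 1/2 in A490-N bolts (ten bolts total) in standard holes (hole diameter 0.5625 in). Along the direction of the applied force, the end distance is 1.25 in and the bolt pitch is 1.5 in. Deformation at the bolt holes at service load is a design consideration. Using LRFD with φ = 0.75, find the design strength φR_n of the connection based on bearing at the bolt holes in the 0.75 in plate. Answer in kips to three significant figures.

414 kips

Per bolt r_n = 1.2 l_c t F_u ≤ 2.4 d t F_u; upper limit = 2.4 × 0.5 × 0.75 × 65 = 58.5 kips.
Edge bolt: l_c = 1.25 − 0.5625/2 = 0.9688 in → 1.2 × 0.9688 × 0.75 × 65 = 56.67 → r_n = 56.67 kips.
Interior bolts: l_c = 1.5 − 0.5625 = 0.9375 in → 1.2 × 0.9375 × 0.75 × 65 = 54.84 → r_n = 54.84 kips.
R_n = 2 × 56.67 + 8 × 54.84 = 552.1 kips.
Design strength φR_n = 0.75 × 552.1 = 414 kips.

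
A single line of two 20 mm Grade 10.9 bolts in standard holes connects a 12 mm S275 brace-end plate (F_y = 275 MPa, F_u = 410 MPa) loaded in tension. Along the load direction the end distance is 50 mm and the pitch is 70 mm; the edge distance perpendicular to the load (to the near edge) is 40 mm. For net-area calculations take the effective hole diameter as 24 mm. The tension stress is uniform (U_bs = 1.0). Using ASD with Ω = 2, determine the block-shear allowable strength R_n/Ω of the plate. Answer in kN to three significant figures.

188 kN

Shear plane L_v = 50 + 1·70 = 120 mm; A_gv = 120 × 12 = 1440 mm².
A_nv = (120 − 1.5·24) × 12 = 1008 mm².
A_nt = (40 − 0.5·24) × 12 = 336 mm².
0.6 F_u A_nv = 248 kN; 0.6 F_y A_gv = 237.6 kN → shear yielding governs the shear term.
R_n = 237.6 + 1.0 × 410 × 336 / 1000 = 375.4 kN.
Allowable strength R_n/Ω = 375.4 / 2 = 188 kN.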